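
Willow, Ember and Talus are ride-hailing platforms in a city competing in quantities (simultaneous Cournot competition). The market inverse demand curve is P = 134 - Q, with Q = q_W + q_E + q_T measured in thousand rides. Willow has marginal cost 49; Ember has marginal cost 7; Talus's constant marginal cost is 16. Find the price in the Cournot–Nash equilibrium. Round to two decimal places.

Willow's profit: π_W = (134 - Q)q_W - (49q_W). Setting ∂π_W/∂q_W = 0: 85 - 2q_W - (q_E + q_T) = 0.
Ember's first-order condition: 127 - 2q_E - (q_W + q_T) = 0.
Talus's profit: π_T = (134 - Q)q_T - (16q_T). Setting ∂π_T/∂q_T = 0: 118 - 2q_T - (q_W + q_E) = 0.
Adding the 3 first-order conditions: 330 − 4Q = 0, so Q = 165/2.
Back-substituting: q_W = (85 − 165/2) = 5/2, q_E = (127 − 165/2) = 89/2, q_T = (118 − 165/2) = 71/2.
Total output Q = 165/2, so price P = 134 - 165/2 = 103/2.

51.50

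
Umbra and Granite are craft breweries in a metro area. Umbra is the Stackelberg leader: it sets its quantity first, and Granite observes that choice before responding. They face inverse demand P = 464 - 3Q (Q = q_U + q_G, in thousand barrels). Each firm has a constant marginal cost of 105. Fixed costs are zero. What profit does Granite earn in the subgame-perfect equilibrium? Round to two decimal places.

Solve by backward induction. Given q_U, the follower Granite maximises π_G = (464 - 3q_U - 3q_G)q_G - 105q_G.
Follower FOC: 359 - 3q_U - 6q_G = 0, so q_G(q_U) = (359 - 3q_U)/6.
The leader anticipates this reaction. Substituting into P = 464 - 3Q gives P = 569/2 - (3/2)q_U, so π_U = (569/2 - (3/2)q_U)q_U - 105q_U.
Maximising: ∂π_U/∂q_U = 359/2 - 3q_U = 0, giving q_U = 359/6.
Then q_G = (359 - 3·(359/6))/6 = 359/12.
Price P = 464 - 3·(359/4) = 779/4.
Granite's profit: (779/4 - 105)·(359/12) = 2685.0208.

2685.02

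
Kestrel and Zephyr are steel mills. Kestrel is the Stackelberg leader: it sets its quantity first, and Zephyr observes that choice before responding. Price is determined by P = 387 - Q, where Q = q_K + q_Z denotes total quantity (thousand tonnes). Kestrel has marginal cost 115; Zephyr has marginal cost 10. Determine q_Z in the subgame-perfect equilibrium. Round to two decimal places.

146.75

The follower Zephyr best-responds to any q_K: π_Z = (387 - Q)q_Z - 10q_Z.
Setting the follower's marginal profit to zero, 377 - q_K - 2q_Z = 0, i.e. q_Z = (377 - q_K)/2.
Kestrel substitutes q_Z(q_K) into its own profit: π_K = q_K(387 - q_K - (377 - q_K)/2) - 115q_K = (397/2 - (1/2)q_K)q_K - 115q_K.
Maximising: ∂π_K/∂q_K = 167/2 - q_K = 0, giving q_K = 167/2.
Then q_Z = (377 - 167/2)/2 = 587/4.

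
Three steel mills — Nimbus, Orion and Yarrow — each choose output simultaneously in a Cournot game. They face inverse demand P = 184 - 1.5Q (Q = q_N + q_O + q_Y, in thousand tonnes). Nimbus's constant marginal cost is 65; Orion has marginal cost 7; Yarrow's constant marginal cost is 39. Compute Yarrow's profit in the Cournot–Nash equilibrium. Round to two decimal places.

805.04

Nimbus's profit: π_N = (184 - 1.5Q)q_N - (65q_N). Setting ∂π_N/∂q_N = 0: 119 - 3q_N - (3/2)(q_O + q_Y) = 0.
Orion's first-order condition: 177 - 3q_O - (3/2)(q_N + q_Y) = 0.
Yarrow's first-order condition: 145 - 3q_Y - (3/2)(q_N + q_O) = 0.
Summing all 3 equations gives 441 − 6Q = 0, hence Q = 147/2.
Back-substituting: q_N = (119 − 441/4)/(3/2) = 35/6, q_O = (177 − 441/4)/(3/2) = 89/2, q_Y = (145 − 441/4)/(3/2) = 139/6.
Price P = 184 - (3/2)·(147/2) = 295/4.
Yarrow's profit: (295/4 - 39)·(139/6) = 805.0417.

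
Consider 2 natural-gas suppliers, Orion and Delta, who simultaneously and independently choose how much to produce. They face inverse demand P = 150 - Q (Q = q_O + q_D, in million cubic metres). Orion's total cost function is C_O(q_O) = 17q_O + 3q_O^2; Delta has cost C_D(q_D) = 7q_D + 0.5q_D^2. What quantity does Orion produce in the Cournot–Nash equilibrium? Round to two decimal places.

11.13

Orion's profit: π_O = (150 - Q)q_O - (17q_O + 3q_O²). Setting ∂π_O/∂q_O = 0: 133 - 8q_O - (q_D) = 0.
Delta's first-order condition: 143 - 3q_D - (q_O) = 0.
So q_O = (133 - q_D)/8 and q_D = (143 - q_O)/3.
Solving the pair: q_O = 256/23, q_D = 1011/23.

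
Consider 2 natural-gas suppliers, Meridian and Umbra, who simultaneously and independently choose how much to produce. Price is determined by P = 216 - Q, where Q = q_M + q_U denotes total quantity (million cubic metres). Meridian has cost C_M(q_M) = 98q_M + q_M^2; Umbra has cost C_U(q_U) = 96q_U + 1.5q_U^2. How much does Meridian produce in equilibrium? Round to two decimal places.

Meridian's profit: π_M = (216 - Q)q_M - (98q_M + q_M²). Setting ∂π_M/∂q_M = 0: 118 - 4q_M - (q_U) = 0.
Umbra's profit: π_U = (216 - Q)q_U - (96q_U + (3/2)q_U²). Setting ∂π_U/∂q_U = 0: 120 - 5q_U - (q_M) = 0.
So q_M = (118 - q_U)/4 and q_U = (120 - q_M)/5.
Solving the pair: q_M = 470/19, q_U = 362/19.

24.74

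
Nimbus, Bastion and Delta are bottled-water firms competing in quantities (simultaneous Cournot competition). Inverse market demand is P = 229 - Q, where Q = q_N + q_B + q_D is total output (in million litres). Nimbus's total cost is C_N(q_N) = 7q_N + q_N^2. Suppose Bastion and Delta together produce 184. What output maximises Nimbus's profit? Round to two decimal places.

9.50

With rivals' combined output fixed at 184, Nimbus's profit is π_N = (229 - 184 - q_N)q_N - (7q_N + q_N²) = (45 - q_N)q_N - (7q_N + q_N²).
∂π_N/∂q_N = 38 - 4q_N = 0, so q_N = 19/2.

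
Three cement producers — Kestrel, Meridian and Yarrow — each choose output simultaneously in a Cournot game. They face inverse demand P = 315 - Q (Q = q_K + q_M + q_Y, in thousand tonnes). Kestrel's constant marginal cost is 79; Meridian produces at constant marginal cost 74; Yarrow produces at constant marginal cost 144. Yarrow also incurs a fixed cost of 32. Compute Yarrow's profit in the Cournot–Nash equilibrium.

Kestrel's profit: π_K = (315 - Q)q_K - (79q_K). Setting ∂π_K/∂q_K = 0: 236 - 2q_K - (q_M + q_Y) = 0.
Meridian's profit: π_M = (315 - Q)q_M - (74q_M). Setting ∂π_M/∂q_M = 0: 241 - 2q_M - (q_K + q_Y) = 0.
Yarrow's profit: π_Y = (315 - Q)q_Y - (144q_Y). Setting ∂π_Y/∂q_Y = 0: 171 - 2q_Y - (q_K + q_M) = 0.
Summing all 3 equations gives 648 − 4Q = 0, hence Q = 162.
Back-substituting: q_K = (236 − 162) = 74, q_M = (241 − 162) = 79, q_Y = (171 − 162) = 9.
Price P = 315 - 162 = 153.
Yarrow's profit: (153 - 144)·9 - 32 = 49.

49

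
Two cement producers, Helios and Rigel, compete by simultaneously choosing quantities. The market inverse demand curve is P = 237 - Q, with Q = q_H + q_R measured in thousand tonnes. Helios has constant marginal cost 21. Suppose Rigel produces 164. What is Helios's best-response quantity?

26

With the rival's output fixed at 164, Helios's profit is π_H = (237 - 164 - q_H)q_H - (21q_H) = (73 - q_H)q_H - (21q_H).
∂π_H/∂q_H = 52 - 2q_H = 0, so q_H = 26.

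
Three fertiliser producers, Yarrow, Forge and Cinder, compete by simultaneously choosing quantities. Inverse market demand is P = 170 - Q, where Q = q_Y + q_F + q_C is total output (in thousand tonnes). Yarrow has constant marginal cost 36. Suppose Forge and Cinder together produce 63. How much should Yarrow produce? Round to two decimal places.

With rivals' combined output fixed at 63, Yarrow's profit is π_Y = (170 - 63 - q_Y)q_Y - (36q_Y) = (107 - q_Y)q_Y - (36q_Y).
∂π_Y/∂q_Y = 71 - 2q_Y = 0, so q_Y = 71/2.

35.50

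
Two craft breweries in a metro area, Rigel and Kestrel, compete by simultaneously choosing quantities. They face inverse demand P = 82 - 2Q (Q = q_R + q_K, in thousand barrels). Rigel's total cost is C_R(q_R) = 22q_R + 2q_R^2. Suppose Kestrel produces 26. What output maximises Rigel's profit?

1

With the rival's output fixed at 26, Rigel's profit is π_R = (82 - 2·26 - 2q_R)q_R - (22q_R + 2q_R²) = (30 - 2q_R)q_R - (22q_R + 2q_R²).
∂π_R/∂q_R = 8 - 8q_R = 0, so q_R = 1.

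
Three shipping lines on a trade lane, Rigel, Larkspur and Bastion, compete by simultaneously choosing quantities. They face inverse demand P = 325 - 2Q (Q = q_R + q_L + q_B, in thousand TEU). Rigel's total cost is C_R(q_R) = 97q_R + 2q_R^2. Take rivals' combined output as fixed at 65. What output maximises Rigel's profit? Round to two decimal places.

With rivals' combined output fixed at 65, Rigel's profit is π_R = (325 - 2·65 - 2q_R)q_R - (97q_R + 2q_R²) = (195 - 2q_R)q_R - (97q_R + 2q_R²).
∂π_R/∂q_R = 98 - 8q_R = 0, so q_R = 49/4.

12.25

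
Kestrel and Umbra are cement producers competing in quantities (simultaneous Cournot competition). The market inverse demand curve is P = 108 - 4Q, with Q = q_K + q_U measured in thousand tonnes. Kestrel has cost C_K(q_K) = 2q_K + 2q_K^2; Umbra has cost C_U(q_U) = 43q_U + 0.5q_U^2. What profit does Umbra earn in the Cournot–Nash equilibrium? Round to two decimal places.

Kestrel's profit: π_K = (108 - 4Q)q_K - (2q_K + 2q_K²). Setting ∂π_K/∂q_K = 0: 106 - 12q_K - 4(q_U) = 0.
Umbra's profit: π_U = (108 - 4Q)q_U - (43q_U + (1/2)q_U²). Setting ∂π_U/∂q_U = 0: 65 - 9q_U - 4(q_K) = 0.
Best responses: q_K = (106 - 4q_U)/12, q_U = (65 - 4q_K)/9.
Solving the pair: q_K = 347/46, q_U = 89/23.
Price P = 108 - 4·(525/46) = 1434/23.
Umbra's profit: (1434/23)·(89/23) - 43·(89/23) - (1/2)(89/23)² = 67.3809.

67.38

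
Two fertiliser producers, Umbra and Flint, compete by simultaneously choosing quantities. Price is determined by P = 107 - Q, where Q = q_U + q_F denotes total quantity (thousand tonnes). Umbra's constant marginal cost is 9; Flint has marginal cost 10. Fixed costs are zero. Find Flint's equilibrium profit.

1024

Umbra's profit: π_U = (107 - Q)q_U - (9q_U). Setting ∂π_U/∂q_U = 0: 98 - 2q_U - (q_F) = 0.
Flint's first-order condition: 97 - 2q_F - (q_U) = 0.
Rearranging gives the reaction functions q_U = (98 - q_F)/2 and q_F = (97 - q_U)/2.
Solving the pair: q_U = 33, q_F = 32.
Price P = 107 - 65 = 42.
Flint's profit: (42 - 10)·32 = 1024.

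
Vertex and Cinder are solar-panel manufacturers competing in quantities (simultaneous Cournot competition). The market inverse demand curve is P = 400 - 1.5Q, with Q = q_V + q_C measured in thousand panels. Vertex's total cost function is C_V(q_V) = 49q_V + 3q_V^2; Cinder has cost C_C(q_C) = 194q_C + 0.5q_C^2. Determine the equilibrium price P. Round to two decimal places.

292.33

Vertex's profit: π_V = (400 - 1.5Q)q_V - (49q_V + 3q_V²). Setting ∂π_V/∂q_V = 0: 351 - 9q_V - (3/2)(q_C) = 0.
Cinder's profit: π_C = (400 - 1.5Q)q_C - (194q_C + (1/2)q_C²). Setting ∂π_C/∂q_C = 0: 206 - 4q_C - (3/2)(q_V) = 0.
Best responses: q_V = (351 - (3/2)q_C)/9, q_C = (206 - (3/2)q_V)/4.
Substituting one into the other gives q_V = 292/9 and q_C = 118/3.
Total output Q = 646/9, so price P = 400 - (3/2)·(646/9) = 877/3.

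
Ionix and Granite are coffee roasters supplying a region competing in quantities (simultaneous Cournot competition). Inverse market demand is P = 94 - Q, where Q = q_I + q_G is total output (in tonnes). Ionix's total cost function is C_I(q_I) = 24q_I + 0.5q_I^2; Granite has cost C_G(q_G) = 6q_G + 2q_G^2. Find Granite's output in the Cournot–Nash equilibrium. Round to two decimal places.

11.41

Ionix's profit: π_I = (94 - Q)q_I - (24q_I + (1/2)q_I²). Setting ∂π_I/∂q_I = 0: 70 - 3q_I - (q_G) = 0.
Granite's profit: π_G = (94 - Q)q_G - (6q_G + 2q_G²). Setting ∂π_G/∂q_G = 0: 88 - 6q_G - (q_I) = 0.
Rearranging gives the reaction functions q_I = (70 - q_G)/3 and q_G = (88 - q_I)/6.
Solving the pair: q_I = 332/17, q_G = 194/17.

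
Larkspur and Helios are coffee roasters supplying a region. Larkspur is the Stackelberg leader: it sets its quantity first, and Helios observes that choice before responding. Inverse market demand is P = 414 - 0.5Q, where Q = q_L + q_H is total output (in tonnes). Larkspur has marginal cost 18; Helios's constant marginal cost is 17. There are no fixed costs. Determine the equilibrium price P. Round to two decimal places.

116.75

Solve by backward induction. Given q_L, the follower Helios maximises π_H = (414 - (1/2)q_L - (1/2)q_H)q_H - 17q_H.
∂π_H/∂q_H = 397 - (1/2)q_L - q_H = 0 gives the reaction function q_H = (397 - (1/2)q_L).
Larkspur substitutes q_H(q_L) into its own profit: π_L = q_L(414 - (1/2)q_L - (397 - (1/2)q_L)/2) - 18q_L = (431/2 - (1/4)q_L)q_L - 18q_L.
Leader FOC: 395/2 - (1/2)q_L = 0, so q_L = 395.
Then q_H = (397 - (1/2)·395) = 399/2.
Total output Q = 1189/2, so price P = 414 - (1/2)·(1189/2) = 467/4.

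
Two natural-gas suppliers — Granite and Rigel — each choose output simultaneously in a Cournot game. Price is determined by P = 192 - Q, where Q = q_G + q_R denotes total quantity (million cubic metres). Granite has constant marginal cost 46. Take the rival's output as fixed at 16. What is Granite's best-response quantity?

With the rival's output fixed at 16, Granite's profit is π_G = (192 - 16 - q_G)q_G - (46q_G) = (176 - q_G)q_G - (46q_G).
∂π_G/∂q_G = 130 - 2q_G = 0, so q_G = 65.

65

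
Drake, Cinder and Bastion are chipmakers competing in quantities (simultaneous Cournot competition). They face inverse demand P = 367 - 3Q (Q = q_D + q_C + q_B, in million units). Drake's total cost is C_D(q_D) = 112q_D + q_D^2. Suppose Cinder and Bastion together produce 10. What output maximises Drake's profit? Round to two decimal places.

With rivals' combined output fixed at 10, Drake's profit is π_D = (367 - 3·10 - 3q_D)q_D - (112q_D + q_D²) = (337 - 3q_D)q_D - (112q_D + q_D²).
∂π_D/∂q_D = 225 - 8q_D = 0, so q_D = 225/8.

28.13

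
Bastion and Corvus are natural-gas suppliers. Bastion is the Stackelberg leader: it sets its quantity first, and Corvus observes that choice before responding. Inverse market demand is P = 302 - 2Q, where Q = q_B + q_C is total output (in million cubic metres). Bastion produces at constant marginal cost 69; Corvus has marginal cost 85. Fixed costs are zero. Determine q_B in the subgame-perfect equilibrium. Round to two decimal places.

62.25

Solve by backward induction. Given q_B, the follower Corvus maximises π_C = (302 - 2q_B - 2q_C)q_C - 85q_C.
Follower FOC: 217 - 2q_B - 4q_C = 0, so q_C(q_B) = (217 - 2q_B)/4.
The leader anticipates this reaction. Substituting into P = 302 - 2Q gives P = 387/2 - q_B, so π_B = (387/2 - q_B)q_B - 69q_B.
Leader FOC: 249/2 - 2q_B = 0, so q_B = 249/4.
Then q_C = (217 - 2·(249/4))/4 = 185/8.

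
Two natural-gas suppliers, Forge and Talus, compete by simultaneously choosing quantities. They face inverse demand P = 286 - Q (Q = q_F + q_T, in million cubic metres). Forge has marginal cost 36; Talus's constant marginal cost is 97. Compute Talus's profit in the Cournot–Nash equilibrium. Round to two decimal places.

Forge's profit: π_F = (286 - Q)q_F - (36q_F). Setting ∂π_F/∂q_F = 0: 250 - 2q_F - (q_T) = 0.
Talus's first-order condition: 189 - 2q_T - (q_F) = 0.
So q_F = (250 - q_T)/2 and q_T = (189 - q_F)/2.
Solving the pair: q_F = 311/3, q_T = 128/3.
Price P = 286 - 439/3 = 419/3.
Talus's profit: (419/3 - 97)·(128/3) = 1820.4444.

1820.44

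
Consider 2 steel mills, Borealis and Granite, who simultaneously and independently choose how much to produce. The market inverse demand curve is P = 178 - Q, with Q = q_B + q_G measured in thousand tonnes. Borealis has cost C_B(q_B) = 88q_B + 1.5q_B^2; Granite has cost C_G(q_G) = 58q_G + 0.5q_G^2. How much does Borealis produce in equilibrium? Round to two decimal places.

Borealis's profit: π_B = (178 - Q)q_B - (88q_B + (3/2)q_B²). Setting ∂π_B/∂q_B = 0: 90 - 5q_B - (q_G) = 0.
Granite's first-order condition: 120 - 3q_G - (q_B) = 0.
Best responses: q_B = (90 - q_G)/5, q_G = (120 - q_B)/3.
Substituting one into the other gives q_B = 75/7 and q_G = 255/7.

10.71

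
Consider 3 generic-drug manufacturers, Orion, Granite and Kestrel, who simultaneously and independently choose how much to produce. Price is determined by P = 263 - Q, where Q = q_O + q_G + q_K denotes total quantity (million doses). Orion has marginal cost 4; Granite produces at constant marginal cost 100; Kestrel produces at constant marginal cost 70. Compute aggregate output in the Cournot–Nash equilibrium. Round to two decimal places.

153.75

Orion's profit: π_O = (263 - Q)q_O - (4q_O). Setting ∂π_O/∂q_O = 0: 259 - 2q_O - (q_G + q_K) = 0.
Granite's first-order condition: 163 - 2q_G - (q_O + q_K) = 0.
Kestrel's profit: π_K = (263 - Q)q_K - (70q_K). Setting ∂π_K/∂q_K = 0: 193 - 2q_K - (q_O + q_G) = 0.
Adding the 3 conditions: 615 − 2Q − 2Q = 0, i.e. Q = 615/4.
Back-substituting: q_O = (259 − 615/4) = 421/4, q_G = (163 − 615/4) = 37/4, q_K = (193 − 615/4) = 157/4.
Total output Q = 421/4 + 37/4 + 157/4 = 615/4.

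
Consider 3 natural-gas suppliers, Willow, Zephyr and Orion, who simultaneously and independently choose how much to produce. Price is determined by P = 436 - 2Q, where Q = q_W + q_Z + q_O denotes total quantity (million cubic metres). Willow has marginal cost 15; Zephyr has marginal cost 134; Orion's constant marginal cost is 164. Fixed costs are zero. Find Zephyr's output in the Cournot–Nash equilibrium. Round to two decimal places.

Willow's profit: π_W = (436 - 2Q)q_W - (15q_W). Setting ∂π_W/∂q_W = 0: 421 - 4q_W - 2(q_Z + q_O) = 0.
Zephyr's first-order condition: 302 - 4q_Z - 2(q_W + q_O) = 0.
Orion's first-order condition: 272 - 4q_O - 2(q_W + q_Z) = 0.
Summing all 3 equations gives 995 − 8Q = 0, hence Q = 995/8.
Back-substituting: q_W = (421 − 995/4)/2 = 689/8, q_Z = (302 − 995/4)/2 = 213/8, q_O = (272 − 995/4)/2 = 93/8.

26.63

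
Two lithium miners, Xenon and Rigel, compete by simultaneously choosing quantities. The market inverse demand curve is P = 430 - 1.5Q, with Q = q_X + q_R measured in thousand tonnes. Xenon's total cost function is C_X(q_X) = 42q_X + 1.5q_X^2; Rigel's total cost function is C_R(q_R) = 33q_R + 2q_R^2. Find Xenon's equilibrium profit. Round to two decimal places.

Xenon's profit: π_X = (430 - 1.5Q)q_X - (42q_X + (3/2)q_X²). Setting ∂π_X/∂q_X = 0: 388 - 6q_X - (3/2)(q_R) = 0.
Rigel's first-order condition: 397 - 7q_R - (3/2)(q_X) = 0.
Rearranging gives the reaction functions q_X = (388 - (3/2)q_R)/6 and q_R = (397 - (3/2)q_X)/7.
Solving the pair: q_X = 53.3459, q_R = 45.2830.
Price P = 430 - (3/2)·98.6289 = 282.0566.
Xenon's profit: 282.0566·53.3459 - 42·53.3459 - (3/2)·53.3459² = 8537.3590.

8537.36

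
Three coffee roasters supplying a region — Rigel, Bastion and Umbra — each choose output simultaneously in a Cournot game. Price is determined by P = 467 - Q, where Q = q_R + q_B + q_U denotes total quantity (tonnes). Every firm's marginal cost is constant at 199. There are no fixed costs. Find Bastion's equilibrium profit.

Each firm earns π_i = (467 - Q)q_i - 199q_i.
Setting ∂π_i/∂q_i = 0 with rivals' quantities fixed: 268 - 2q_i - Σ_{j≠i} q_j = 0.
By symmetry each firm produces the same amount; substituting Σ_{j≠i} q_j = 2q_i yields q_i = 268/4 = 67.
Price P = 467 - 201 = 266.
Bastion's profit: (266 - 199)·67 = 4489.

4489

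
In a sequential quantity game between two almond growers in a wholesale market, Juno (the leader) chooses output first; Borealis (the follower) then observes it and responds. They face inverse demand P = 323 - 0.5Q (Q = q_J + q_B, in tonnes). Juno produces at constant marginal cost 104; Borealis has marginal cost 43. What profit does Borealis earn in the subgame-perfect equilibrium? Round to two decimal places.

20200.50

Solve by backward induction. Given q_J, the follower Borealis maximises π_B = (323 - (1/2)q_J - (1/2)q_B)q_B - 43q_B.
Follower FOC: 280 - (1/2)q_J - q_B = 0, so q_B(q_J) = (280 - (1/2)q_J).
Juno substitutes q_B(q_J) into its own profit: π_J = q_J(323 - (1/2)q_J - (280 - (1/2)q_J)/2) - 104q_J = (183 - (1/4)q_J)q_J - 104q_J.
Leader FOC: 79 - (1/2)q_J = 0, so q_J = 158.
Then q_B = (280 - (1/2)·158) = 201.
Price P = 323 - (1/2)·359 = 287/2.
Borealis's profit: (287/2 - 43)·201 = 20200.5000.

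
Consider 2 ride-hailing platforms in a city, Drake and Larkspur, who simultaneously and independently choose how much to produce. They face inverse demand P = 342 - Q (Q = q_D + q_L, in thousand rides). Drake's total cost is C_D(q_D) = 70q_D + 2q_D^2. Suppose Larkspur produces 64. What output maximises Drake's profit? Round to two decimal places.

With the rival's output fixed at 64, Drake's profit is π_D = (342 - 64 - q_D)q_D - (70q_D + 2q_D²) = (278 - q_D)q_D - (70q_D + 2q_D²).
∂π_D/∂q_D = 208 - 6q_D = 0, so q_D = 104/3.

34.67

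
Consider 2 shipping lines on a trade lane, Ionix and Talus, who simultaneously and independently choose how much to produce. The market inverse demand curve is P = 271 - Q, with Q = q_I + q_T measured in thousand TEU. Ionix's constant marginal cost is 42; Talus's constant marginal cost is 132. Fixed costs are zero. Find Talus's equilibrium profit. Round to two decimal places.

Ionix's profit: π_I = (271 - Q)q_I - (42q_I). Setting ∂π_I/∂q_I = 0: 229 - 2q_I - (q_T) = 0.
Talus's profit: π_T = (271 - Q)q_T - (132q_T). Setting ∂π_T/∂q_T = 0: 139 - 2q_T - (q_I) = 0.
So q_I = (229 - q_T)/2 and q_T = (139 - q_I)/2.
Solving the pair: q_I = 319/3, q_T = 49/3.
Price P = 271 - 368/3 = 445/3.
Talus's profit: (445/3 - 132)·(49/3) = 266.7778.

266.78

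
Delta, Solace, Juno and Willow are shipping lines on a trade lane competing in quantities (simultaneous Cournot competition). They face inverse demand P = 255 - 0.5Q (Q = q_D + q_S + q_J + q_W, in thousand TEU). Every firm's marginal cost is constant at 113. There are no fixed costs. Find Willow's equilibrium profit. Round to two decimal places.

1613.12

A representative firm's profit is π_i = q_i(255 - 0.5Q) - 113q_i.
Setting ∂π_i/∂q_i = 0 with rivals' quantities fixed: 142 - q_i - (1/2)·Σ_{j≠i} q_j = 0.
With identical firms every q_j equals q_i, so Σ_{j≠i} q_j = 3q_i and 142 = (5/2)q_i, giving q_i = 284/5.
Price P = 255 - (1/2)·(1136/5) = 707/5.
Willow's profit: (707/5 - 113)·(284/5) = 1613.1200.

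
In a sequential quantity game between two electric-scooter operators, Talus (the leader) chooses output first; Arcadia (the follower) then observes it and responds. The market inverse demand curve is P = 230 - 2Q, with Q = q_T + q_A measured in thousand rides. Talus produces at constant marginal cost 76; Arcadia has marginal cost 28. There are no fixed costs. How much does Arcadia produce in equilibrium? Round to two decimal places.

37.25

The follower Arcadia best-responds to any q_T: π_A = (230 - 2Q)q_A - 28q_A.
Follower FOC: 202 - 2q_T - 4q_A = 0, so q_A(q_T) = (202 - 2q_T)/4.
Talus substitutes q_A(q_T) into its own profit: π_T = q_T(230 - 2q_T - (202 - 2q_T)/2) - 76q_T = (129 - q_T)q_T - 76q_T.
Maximising: ∂π_T/∂q_T = 53 - 2q_T = 0, giving q_T = 53/2.
Then q_A = (202 - 2·(53/2))/4 = 149/4.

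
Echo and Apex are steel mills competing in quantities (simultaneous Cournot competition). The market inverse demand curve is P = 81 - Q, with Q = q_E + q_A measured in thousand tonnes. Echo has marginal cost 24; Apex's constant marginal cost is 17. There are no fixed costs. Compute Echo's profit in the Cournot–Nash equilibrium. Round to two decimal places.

Echo's profit: π_E = (81 - Q)q_E - (24q_E). Setting ∂π_E/∂q_E = 0: 57 - 2q_E - (q_A) = 0.
Apex's profit: π_A = (81 - Q)q_A - (17q_A). Setting ∂π_A/∂q_A = 0: 64 - 2q_A - (q_E) = 0.
So q_E = (57 - q_A)/2 and q_A = (64 - q_E)/2.
Solving the pair: q_E = 50/3, q_A = 71/3.
Price P = 81 - 121/3 = 122/3.
Echo's profit: (122/3 - 24)·(50/3) = 277.7778.

277.78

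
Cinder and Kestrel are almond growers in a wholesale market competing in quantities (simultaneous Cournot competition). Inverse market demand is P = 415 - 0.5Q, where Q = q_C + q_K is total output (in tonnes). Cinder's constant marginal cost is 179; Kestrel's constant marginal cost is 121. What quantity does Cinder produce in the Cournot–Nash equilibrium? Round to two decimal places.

118.67

Cinder's profit: π_C = (415 - 0.5Q)q_C - (179q_C). Setting ∂π_C/∂q_C = 0: 236 - q_C - (1/2)(q_K) = 0.
Kestrel's profit: π_K = (415 - 0.5Q)q_K - (121q_K). Setting ∂π_K/∂q_K = 0: 294 - q_K - (1/2)(q_C) = 0.
So q_C = (236 - (1/2)q_K) and q_K = (294 - (1/2)q_C).
Substituting one into the other gives q_C = 356/3 and q_K = 704/3.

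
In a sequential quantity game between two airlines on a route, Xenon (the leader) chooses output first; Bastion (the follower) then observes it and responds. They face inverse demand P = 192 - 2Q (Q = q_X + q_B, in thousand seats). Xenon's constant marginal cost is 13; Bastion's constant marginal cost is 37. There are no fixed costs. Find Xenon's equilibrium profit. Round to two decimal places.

2575.56

The follower Bastion best-responds to any q_X: π_B = (192 - 2Q)q_B - 37q_B.
Follower FOC: 155 - 2q_X - 4q_B = 0, so q_B(q_X) = (155 - 2q_X)/4.
The leader anticipates this reaction. Substituting into P = 192 - 2Q gives P = 229/2 - q_X, so π_X = (229/2 - q_X)q_X - 13q_X.
The leader's first-order condition 203/2 - 2q_X = 0 yields q_X = 203/4.
Then q_B = (155 - 2·(203/4))/4 = 107/8.
Price P = 192 - 2·(513/8) = 255/4.
Xenon's profit: (255/4 - 13)·(203/4) = 2575.5625.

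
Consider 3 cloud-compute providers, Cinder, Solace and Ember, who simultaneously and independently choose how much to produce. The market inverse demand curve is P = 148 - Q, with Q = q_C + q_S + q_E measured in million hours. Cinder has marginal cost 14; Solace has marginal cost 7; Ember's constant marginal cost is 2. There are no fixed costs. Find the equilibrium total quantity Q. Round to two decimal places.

105.25

Cinder's profit: π_C = (148 - Q)q_C - (14q_C). Setting ∂π_C/∂q_C = 0: 134 - 2q_C - (q_S + q_E) = 0.
Solace's first-order condition: 141 - 2q_S - (q_C + q_E) = 0.
Ember's first-order condition: 146 - 2q_E - (q_C + q_S) = 0.
Summing all 3 equations gives 421 − 4Q = 0, hence Q = 421/4.
Back-substituting: q_C = (134 − 421/4) = 115/4, q_S = (141 − 421/4) = 143/4, q_E = (146 − 421/4) = 163/4.
Total output Q = 115/4 + 143/4 + 163/4 = 421/4.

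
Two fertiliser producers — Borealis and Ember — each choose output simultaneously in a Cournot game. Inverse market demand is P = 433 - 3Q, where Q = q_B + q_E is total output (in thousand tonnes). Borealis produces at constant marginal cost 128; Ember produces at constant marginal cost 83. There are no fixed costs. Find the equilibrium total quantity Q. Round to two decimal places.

Borealis's profit: π_B = (433 - 3Q)q_B - (128q_B). Setting ∂π_B/∂q_B = 0: 305 - 6q_B - 3(q_E) = 0.
Ember's profit: π_E = (433 - 3Q)q_E - (83q_E). Setting ∂π_E/∂q_E = 0: 350 - 6q_E - 3(q_B) = 0.
Rearranging gives the reaction functions q_B = (305 - 3q_E)/6 and q_E = (350 - 3q_B)/6.
Substituting one into the other gives q_B = 260/9 and q_E = 395/9.
Total output Q = 260/9 + 395/9 = 655/9.

72.78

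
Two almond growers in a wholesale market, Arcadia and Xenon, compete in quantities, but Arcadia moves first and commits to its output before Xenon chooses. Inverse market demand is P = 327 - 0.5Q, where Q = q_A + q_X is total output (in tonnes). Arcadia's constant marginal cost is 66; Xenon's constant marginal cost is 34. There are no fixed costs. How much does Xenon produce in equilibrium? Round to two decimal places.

The follower Xenon best-responds to any q_A: π_X = (327 - 0.5Q)q_X - 34q_X.
Setting the follower's marginal profit to zero, 293 - (1/2)q_A - q_X = 0, i.e. q_X = (293 - (1/2)q_A).
The leader anticipates this reaction. Substituting into P = 327 - 0.5Q gives P = 361/2 - (1/4)q_A, so π_A = (361/2 - (1/4)q_A)q_A - 66q_A.
Maximising: ∂π_A/∂q_A = 229/2 - (1/2)q_A = 0, giving q_A = 229.
Then q_X = (293 - (1/2)·229) = 357/2.

178.50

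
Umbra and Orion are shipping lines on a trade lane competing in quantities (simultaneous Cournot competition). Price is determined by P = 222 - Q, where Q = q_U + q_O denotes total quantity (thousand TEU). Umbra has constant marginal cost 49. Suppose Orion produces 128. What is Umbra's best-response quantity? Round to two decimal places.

With the rival's output fixed at 128, Umbra's profit is π_U = (222 - 128 - q_U)q_U - (49q_U) = (94 - q_U)q_U - (49q_U).
∂π_U/∂q_U = 45 - 2q_U = 0, so q_U = 45/2.

22.50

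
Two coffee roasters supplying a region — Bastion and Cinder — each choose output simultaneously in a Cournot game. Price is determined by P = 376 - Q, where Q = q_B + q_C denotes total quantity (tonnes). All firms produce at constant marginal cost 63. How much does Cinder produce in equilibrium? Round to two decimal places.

104.33

Each firm earns π_i = (376 - Q)q_i - 63q_i.
First-order condition (treating rivals' output as given): 313 - 2q_i - q_j = 0.
With identical firms every q_j equals q_i, so q_j = q_i and 313 = 3q_i, giving q_i = 313/3.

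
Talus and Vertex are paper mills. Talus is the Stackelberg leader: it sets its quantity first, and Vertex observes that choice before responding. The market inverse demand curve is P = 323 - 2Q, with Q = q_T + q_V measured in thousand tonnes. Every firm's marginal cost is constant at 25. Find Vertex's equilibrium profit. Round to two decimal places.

2775.13

Solve by backward induction. Given q_T, the follower Vertex maximises π_V = (323 - 2q_T - 2q_V)q_V - 25q_V.
Follower FOC: 298 - 2q_T - 4q_V = 0, so q_V(q_T) = (298 - 2q_T)/4.
The leader anticipates this reaction. Substituting into P = 323 - 2Q gives P = 174 - q_T, so π_T = (174 - q_T)q_T - 25q_T.
Leader FOC: 149 - 2q_T = 0, so q_T = 149/2.
Then q_V = (298 - 2·(149/2))/4 = 149/4.
Price P = 323 - 2·(447/4) = 199/2.
Vertex's profit: (199/2 - 25)·(149/4) = 2775.1250.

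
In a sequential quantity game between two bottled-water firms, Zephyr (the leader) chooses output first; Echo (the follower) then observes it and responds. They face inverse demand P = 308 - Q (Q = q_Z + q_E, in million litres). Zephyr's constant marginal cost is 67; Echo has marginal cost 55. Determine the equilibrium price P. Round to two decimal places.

124.25

Solve by backward induction. Given q_Z, the follower Echo maximises π_E = (308 - q_Z - q_E)q_E - 55q_E.
Setting the follower's marginal profit to zero, 253 - q_Z - 2q_E = 0, i.e. q_E = (253 - q_Z)/2.
The leader anticipates this reaction. Substituting into P = 308 - Q gives P = 363/2 - (1/2)q_Z, so π_Z = (363/2 - (1/2)q_Z)q_Z - 67q_Z.
The leader's first-order condition 229/2 - q_Z = 0 yields q_Z = 229/2.
Then q_E = (253 - 229/2)/2 = 277/4.
Total output Q = 735/4, so price P = 308 - 735/4 = 497/4.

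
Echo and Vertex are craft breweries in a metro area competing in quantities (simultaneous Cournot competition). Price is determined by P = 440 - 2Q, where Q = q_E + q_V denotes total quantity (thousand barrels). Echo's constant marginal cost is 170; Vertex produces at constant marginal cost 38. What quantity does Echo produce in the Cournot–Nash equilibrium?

Echo's profit: π_E = (440 - 2Q)q_E - (170q_E). Setting ∂π_E/∂q_E = 0: 270 - 4q_E - 2(q_V) = 0.
Vertex's first-order condition: 402 - 4q_V - 2(q_E) = 0.
Rearranging gives the reaction functions q_E = (270 - 2q_V)/4 and q_V = (402 - 2q_E)/4.
Substituting one into the other gives q_E = 23 and q_V = 89.

23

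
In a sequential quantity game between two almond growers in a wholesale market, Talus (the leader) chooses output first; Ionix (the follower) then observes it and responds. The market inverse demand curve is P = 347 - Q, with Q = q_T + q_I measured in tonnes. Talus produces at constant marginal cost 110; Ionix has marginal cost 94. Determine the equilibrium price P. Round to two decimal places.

Solve by backward induction. Given q_T, the follower Ionix maximises π_I = (347 - q_T - q_I)q_I - 94q_I.
Setting the follower's marginal profit to zero, 253 - q_T - 2q_I = 0, i.e. q_I = (253 - q_T)/2.
Talus substitutes q_I(q_T) into its own profit: π_T = q_T(347 - q_T - (253 - q_T)/2) - 110q_T = (441/2 - (1/2)q_T)q_T - 110q_T.
Maximising: ∂π_T/∂q_T = 221/2 - q_T = 0, giving q_T = 221/2.
Then q_I = (253 - 221/2)/2 = 285/4.
Total output Q = 727/4, so price P = 347 - 727/4 = 661/4.

165.25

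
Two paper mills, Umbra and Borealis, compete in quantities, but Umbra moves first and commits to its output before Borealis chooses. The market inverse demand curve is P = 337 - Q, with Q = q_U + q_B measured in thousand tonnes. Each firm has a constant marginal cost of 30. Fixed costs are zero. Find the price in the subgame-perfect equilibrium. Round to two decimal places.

106.75

The follower Borealis best-responds to any q_U: π_B = (337 - Q)q_B - 30q_B.
Follower FOC: 307 - q_U - 2q_B = 0, so q_B(q_U) = (307 - q_U)/2.
Umbra substitutes q_B(q_U) into its own profit: π_U = q_U(337 - q_U - (307 - q_U)/2) - 30q_U = (367/2 - (1/2)q_U)q_U - 30q_U.
The leader's first-order condition 307/2 - q_U = 0 yields q_U = 307/2.
Then q_B = (307 - 307/2)/2 = 307/4.
Total output Q = 921/4, so price P = 337 - 921/4 = 427/4.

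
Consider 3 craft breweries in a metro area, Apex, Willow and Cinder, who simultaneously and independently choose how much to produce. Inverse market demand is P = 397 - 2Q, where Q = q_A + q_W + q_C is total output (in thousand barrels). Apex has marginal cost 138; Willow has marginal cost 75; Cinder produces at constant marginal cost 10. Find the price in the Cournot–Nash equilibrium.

155

Apex's profit: π_A = (397 - 2Q)q_A - (138q_A). Setting ∂π_A/∂q_A = 0: 259 - 4q_A - 2(q_W + q_C) = 0.
Willow's first-order condition: 322 - 4q_W - 2(q_A + q_C) = 0.
Cinder's first-order condition: 387 - 4q_C - 2(q_A + q_W) = 0.
Adding the 3 conditions: 968 − 4Q − 4Q = 0, i.e. Q = 121.
Back-substituting: q_A = (259 − 242)/2 = 17/2, q_W = (322 − 242)/2 = 40, q_C = (387 − 242)/2 = 145/2.
Total output Q = 121, so price P = 397 - 2·121 = 155.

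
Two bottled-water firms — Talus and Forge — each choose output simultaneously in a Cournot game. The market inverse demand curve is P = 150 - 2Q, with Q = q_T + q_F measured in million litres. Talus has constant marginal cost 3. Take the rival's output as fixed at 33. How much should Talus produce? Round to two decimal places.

With the rival's output fixed at 33, Talus's profit is π_T = (150 - 2·33 - 2q_T)q_T - (3q_T) = (84 - 2q_T)q_T - (3q_T).
∂π_T/∂q_T = 81 - 4q_T = 0, so q_T = 81/4.

20.25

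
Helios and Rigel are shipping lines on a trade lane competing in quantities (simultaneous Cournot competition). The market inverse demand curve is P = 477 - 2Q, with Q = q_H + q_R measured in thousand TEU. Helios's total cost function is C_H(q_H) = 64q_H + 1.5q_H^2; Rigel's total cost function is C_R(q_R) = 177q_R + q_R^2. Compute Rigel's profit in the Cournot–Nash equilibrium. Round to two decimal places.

Helios's profit: π_H = (477 - 2Q)q_H - (64q_H + (3/2)q_H²). Setting ∂π_H/∂q_H = 0: 413 - 7q_H - 2(q_R) = 0.
Rigel's profit: π_R = (477 - 2Q)q_R - (177q_R + q_R²). Setting ∂π_R/∂q_R = 0: 300 - 6q_R - 2(q_H) = 0.
Best responses: q_H = (413 - 2q_R)/7, q_R = (300 - 2q_H)/6.
Solving the pair: q_H = 939/19, q_R = 637/19.
Price P = 477 - 2·(1576/19) = 311.1053.
Rigel's profit: 311.1053·(637/19) - 177·(637/19) - (637/19)² = 3372.0416.

3372.04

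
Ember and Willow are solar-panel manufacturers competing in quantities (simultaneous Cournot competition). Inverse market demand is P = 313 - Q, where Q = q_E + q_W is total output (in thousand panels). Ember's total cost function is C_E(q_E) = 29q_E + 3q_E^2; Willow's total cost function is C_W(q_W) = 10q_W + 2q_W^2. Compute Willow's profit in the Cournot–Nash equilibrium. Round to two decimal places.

6219.47

Ember's profit: π_E = (313 - Q)q_E - (29q_E + 3q_E²). Setting ∂π_E/∂q_E = 0: 284 - 8q_E - (q_W) = 0.
Willow's first-order condition: 303 - 6q_W - (q_E) = 0.
Best responses: q_E = (284 - q_W)/8, q_W = (303 - q_E)/6.
Solving the pair: q_E = 1401/47, q_W = 45.5319.
Price P = 313 - 75.3404 = 237.6596.
Willow's profit: 237.6596·45.5319 - 10·45.5319 - 2·45.5319² = 6219.4658.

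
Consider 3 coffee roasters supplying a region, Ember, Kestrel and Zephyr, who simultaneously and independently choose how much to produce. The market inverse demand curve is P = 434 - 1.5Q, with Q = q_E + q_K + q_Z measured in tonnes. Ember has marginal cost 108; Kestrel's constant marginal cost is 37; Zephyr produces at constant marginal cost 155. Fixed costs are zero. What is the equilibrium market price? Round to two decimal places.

Ember's profit: π_E = (434 - 1.5Q)q_E - (108q_E). Setting ∂π_E/∂q_E = 0: 326 - 3q_E - (3/2)(q_K + q_Z) = 0.
Kestrel's first-order condition: 397 - 3q_K - (3/2)(q_E + q_Z) = 0.
Zephyr's profit: π_Z = (434 - 1.5Q)q_Z - (155q_Z). Setting ∂π_Z/∂q_Z = 0: 279 - 3q_Z - (3/2)(q_E + q_K) = 0.
Adding the 3 conditions: 1002 − 3Q − 3Q = 0, i.e. Q = 167.
Back-substituting: q_E = (326 − 501/2)/(3/2) = 151/3, q_K = (397 − 501/2)/(3/2) = 293/3, q_Z = (279 − 501/2)/(3/2) = 19.
Total output Q = 167, so price P = 434 - (3/2)·167 = 367/2.

183.50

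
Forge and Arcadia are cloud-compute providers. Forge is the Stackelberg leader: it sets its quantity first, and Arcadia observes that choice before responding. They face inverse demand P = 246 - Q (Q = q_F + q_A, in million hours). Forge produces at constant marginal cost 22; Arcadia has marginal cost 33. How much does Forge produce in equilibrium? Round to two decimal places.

Solve by backward induction. Given q_F, the follower Arcadia maximises π_A = (246 - q_F - q_A)q_A - 33q_A.
∂π_A/∂q_A = 213 - q_F - 2q_A = 0 gives the reaction function q_A = (213 - q_F)/2.
Forge substitutes q_A(q_F) into its own profit: π_F = q_F(246 - q_F - (213 - q_F)/2) - 22q_F = (279/2 - (1/2)q_F)q_F - 22q_F.
The leader's first-order condition 235/2 - q_F = 0 yields q_F = 235/2.
Then q_A = (213 - 235/2)/2 = 191/4.

117.50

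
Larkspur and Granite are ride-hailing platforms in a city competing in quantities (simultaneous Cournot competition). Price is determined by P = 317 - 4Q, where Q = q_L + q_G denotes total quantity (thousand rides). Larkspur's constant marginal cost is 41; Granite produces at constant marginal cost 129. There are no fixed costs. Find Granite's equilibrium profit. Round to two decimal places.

Larkspur's profit: π_L = (317 - 4Q)q_L - (41q_L). Setting ∂π_L/∂q_L = 0: 276 - 8q_L - 4(q_G) = 0.
Granite's first-order condition: 188 - 8q_G - 4(q_L) = 0.
So q_L = (276 - 4q_G)/8 and q_G = (188 - 4q_L)/8.
Solving the pair: q_L = 91/3, q_G = 25/3.
Price P = 317 - 4·(116/3) = 487/3.
Granite's profit: (487/3 - 129)·(25/3) = 277.7778.

277.78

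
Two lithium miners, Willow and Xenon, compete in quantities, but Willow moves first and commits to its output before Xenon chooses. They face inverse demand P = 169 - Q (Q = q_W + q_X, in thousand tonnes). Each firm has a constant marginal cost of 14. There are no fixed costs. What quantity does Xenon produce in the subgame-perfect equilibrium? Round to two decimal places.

The follower Xenon best-responds to any q_W: π_X = (169 - Q)q_X - 14q_X.
Setting the follower's marginal profit to zero, 155 - q_W - 2q_X = 0, i.e. q_X = (155 - q_W)/2.
The leader anticipates this reaction. Substituting into P = 169 - Q gives P = 183/2 - (1/2)q_W, so π_W = (183/2 - (1/2)q_W)q_W - 14q_W.
Leader FOC: 155/2 - q_W = 0, so q_W = 155/2.
Then q_X = (155 - 155/2)/2 = 155/4.

38.75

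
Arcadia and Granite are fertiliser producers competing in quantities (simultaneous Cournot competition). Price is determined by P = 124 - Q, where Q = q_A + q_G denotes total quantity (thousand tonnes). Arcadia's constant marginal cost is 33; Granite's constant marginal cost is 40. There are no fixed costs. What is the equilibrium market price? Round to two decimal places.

65.67

Arcadia's profit: π_A = (124 - Q)q_A - (33q_A). Setting ∂π_A/∂q_A = 0: 91 - 2q_A - (q_G) = 0.
Granite's profit: π_G = (124 - Q)q_G - (40q_G). Setting ∂π_G/∂q_G = 0: 84 - 2q_G - (q_A) = 0.
Rearranging gives the reaction functions q_A = (91 - q_G)/2 and q_G = (84 - q_A)/2.
Substituting one into the other gives q_A = 98/3 and q_G = 77/3.
Total output Q = 175/3, so price P = 124 - 175/3 = 197/3.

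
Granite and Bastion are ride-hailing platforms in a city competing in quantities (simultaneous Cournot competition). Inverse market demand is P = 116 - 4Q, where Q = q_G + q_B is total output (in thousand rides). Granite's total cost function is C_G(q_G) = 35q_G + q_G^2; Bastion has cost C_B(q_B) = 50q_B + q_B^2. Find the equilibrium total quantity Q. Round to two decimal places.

Granite's profit: π_G = (116 - 4Q)q_G - (35q_G + q_G²). Setting ∂π_G/∂q_G = 0: 81 - 10q_G - 4(q_B) = 0.
Bastion's profit: π_B = (116 - 4Q)q_B - (50q_B + q_B²). Setting ∂π_B/∂q_B = 0: 66 - 10q_B - 4(q_G) = 0.
Rearranging gives the reaction functions q_G = (81 - 4q_B)/10 and q_B = (66 - 4q_G)/10.
Substituting one into the other gives q_G = 13/2 and q_B = 4.
Total output Q = 13/2 + 4 = 21/2.

10.50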